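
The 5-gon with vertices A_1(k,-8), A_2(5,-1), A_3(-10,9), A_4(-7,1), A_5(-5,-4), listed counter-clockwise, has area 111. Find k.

7

The doubled signed area Σ (x_i y_{i+1} − x_{i+1} y_i) is linear in k.
With k=0 it equals 201; the coefficient of k is 3 (from the two edges through A_1).
So 3·k + 201 = 2·111 = 222 ⇒ k = 7.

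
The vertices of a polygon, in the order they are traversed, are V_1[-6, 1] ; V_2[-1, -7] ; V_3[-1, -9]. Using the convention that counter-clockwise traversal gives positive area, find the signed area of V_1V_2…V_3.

-5

Apply the surveyor's formula: 2A = Σ (x_i·y_{i+1} − x_{i+1}·y_i), indices taken mod 3.
Σ = (43) + (2) + (-55) = -10
Signed area = Σ/2 = -5 (negative ⇒ clockwise traversal).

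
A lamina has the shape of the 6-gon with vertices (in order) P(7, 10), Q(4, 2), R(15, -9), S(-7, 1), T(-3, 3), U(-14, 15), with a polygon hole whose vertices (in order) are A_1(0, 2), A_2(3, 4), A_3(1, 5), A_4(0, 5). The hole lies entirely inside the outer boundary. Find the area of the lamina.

Outer boundary:
Apply the shoelace formula: 2A = Σ (x_i·y_{i+1} − x_{i+1}·y_i), indices taken mod 6.
Σ = (-26) + (-66) + (-48) + (-18) + (-3) + (-245) = -406
Area = |Σ|/2 = 203.
Hole:
Apply Gauss's area formula: 2A = Σ (x_i·y_{i+1} − x_{i+1}·y_i), indices taken mod 4.
Σ = (-6) + (11) + (5) + (0) = 10
Area = |Σ|/2 = 5.
Net area = 203 − 5 = 198.

198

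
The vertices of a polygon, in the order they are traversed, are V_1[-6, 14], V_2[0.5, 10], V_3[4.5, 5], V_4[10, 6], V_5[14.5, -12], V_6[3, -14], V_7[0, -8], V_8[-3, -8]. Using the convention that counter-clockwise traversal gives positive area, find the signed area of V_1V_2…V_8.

-322.25

Apply the shoelace (surveyor's) formula: 2A = Σ (x_i·y_{i+1} − x_{i+1}·y_i), indices taken mod 8.
V_1→V_2: (-6)(10) − (0.5)(14) = -67
V_2→V_3: (0.5)(5) − (4.5)(10) = -42.5
V_3→V_4: (4.5)(6) − (10)(5) = -23
V_4→V_5: (10)(-12) − (14.5)(6) = -207
V_5→V_6: (14.5)(-14) − (3)(-12) = -167
V_6→V_7: (3)(-8) − (0)(-14) = -24
V_7→V_8: (0)(-8) − (-3)(-8) = -24
V_8→V_1: (-3)(14) − (-6)(-8) = -90
Σ = -644.5
Signed area = Σ/2 = -322.25 (negative ⇒ clockwise traversal).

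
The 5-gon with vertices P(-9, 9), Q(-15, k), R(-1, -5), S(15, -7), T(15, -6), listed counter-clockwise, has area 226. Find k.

-8

The doubled signed area Σ (x_i y_{i+1} − x_{i+1} y_i) is linear in k.
With k=0 it equals 388; the coefficient of k is -8 (from the two edges through Q).
So -8·k + 388 = 2·226 = 452 ⇒ k = -8.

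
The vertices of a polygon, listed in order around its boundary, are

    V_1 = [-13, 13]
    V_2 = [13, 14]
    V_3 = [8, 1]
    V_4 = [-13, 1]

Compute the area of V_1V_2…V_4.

292.5

Apply the shoelace (surveyor's) formula: 2A = Σ (x_i·y_{i+1} − x_{i+1}·y_i), indices taken mod 4.
Cross-terms: -351, -99, 21, -156  ⇒  Σ = -585
Area = |Σ|/2 = 292.5.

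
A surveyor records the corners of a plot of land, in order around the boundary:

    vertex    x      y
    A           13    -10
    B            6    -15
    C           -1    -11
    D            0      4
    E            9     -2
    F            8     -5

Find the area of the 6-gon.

150

Apply the surveyor's formula: 2A = Σ (x_i·y_{i+1} − x_{i+1}·y_i), indices taken mod 6.
Σ = (-135) + (-81) + (-4) + (-36) + (-29) + (-15) = -300
Area = |Σ|/2 = 150.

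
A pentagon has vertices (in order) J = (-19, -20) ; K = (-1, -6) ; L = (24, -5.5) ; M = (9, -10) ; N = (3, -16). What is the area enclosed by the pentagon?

Σ = (94) + (149.5) + (-190.5) + (-114) + (-364) = -425
Area = |Σ|/2 = 212.5.

212.5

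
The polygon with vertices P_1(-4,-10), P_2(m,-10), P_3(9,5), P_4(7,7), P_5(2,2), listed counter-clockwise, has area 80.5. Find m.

1

The doubled signed area Σ (x_i y_{i+1} − x_{i+1} y_i) is linear in m.
With m=0 it equals 146; the coefficient of m is 15 (from the two edges through P_2).
So 15·m + 146 = 2·80.5 = 161 ⇒ m = 1.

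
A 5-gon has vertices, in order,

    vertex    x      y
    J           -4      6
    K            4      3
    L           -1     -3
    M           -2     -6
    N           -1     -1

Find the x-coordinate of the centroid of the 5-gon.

-35/177

Apply the surveyor's formula. First the cross-terms c_i = x_i·y_{i+1} − x_{i+1}·y_i:
  -36, -9, 0, -4, -10  ⇒  2A = -59, A = -29.5.
Then Σ (x_i + x_{i+1})·c_i = 35, so x̄ = 35 / (6·(-29.5)) = -35/177.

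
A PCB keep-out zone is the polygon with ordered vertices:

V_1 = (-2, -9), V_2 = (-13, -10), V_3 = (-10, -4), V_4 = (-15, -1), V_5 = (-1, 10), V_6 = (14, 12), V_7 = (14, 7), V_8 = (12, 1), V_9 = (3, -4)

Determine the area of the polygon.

Σ = (-97) + (-48) + (-50) + (-151) + (-152) + (-70) + (-70) + (-51) + (-35) = -724
Area = |Σ|/2 = 362.

362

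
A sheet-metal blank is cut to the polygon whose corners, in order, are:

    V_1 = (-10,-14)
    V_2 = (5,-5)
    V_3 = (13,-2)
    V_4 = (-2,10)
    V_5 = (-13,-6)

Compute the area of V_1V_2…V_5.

282.5

Σ = (120) + (55) + (126) + (142) + (122) = 565
Area = |Σ|/2 = 282.5.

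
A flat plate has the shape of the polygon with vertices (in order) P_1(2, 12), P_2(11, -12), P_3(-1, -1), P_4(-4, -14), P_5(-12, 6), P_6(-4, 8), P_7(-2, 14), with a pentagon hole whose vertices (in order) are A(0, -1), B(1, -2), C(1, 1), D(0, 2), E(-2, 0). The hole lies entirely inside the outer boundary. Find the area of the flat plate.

Outer boundary:
Apply the shoelace (surveyor's) formula: 2A = Σ (x_i·y_{i+1} − x_{i+1}·y_i), indices taken mod 7.
Σ = (-156) + (-23) + (10) + (-192) + (-72) + (-40) + (-52) = -525
Area = |Σ|/2 = 262.5.
Hole:
A→B: (0)(-2) − (1)(-1) = 1
B→C: (1)(1) − (1)(-2) = 3
C→D: (1)(2) − (0)(1) = 2
D→E: (0)(0) − (-2)(2) = 4
E→A: (-2)(-1) − (0)(0) = 2
Σ = 12
Area = |Σ|/2 = 6.
Net area = 262.5 − 6 = 256.5.

256.5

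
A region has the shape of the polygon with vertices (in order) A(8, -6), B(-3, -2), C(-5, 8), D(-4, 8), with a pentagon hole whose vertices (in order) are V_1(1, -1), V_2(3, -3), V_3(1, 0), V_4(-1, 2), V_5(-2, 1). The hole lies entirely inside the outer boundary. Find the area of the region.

Outer boundary:
Apply the shoelace formula: 2A = Σ (x_i·y_{i+1} − x_{i+1}·y_i), indices taken mod 4.
Cross-terms: -34, -34, -8, -40  ⇒  Σ = -116
Area = |Σ|/2 = 58.
Hole:
Σ = (0) + (3) + (2) + (3) + (1) = 9
Area = |Σ|/2 = 4.5.
Net area = 58 − 4.5 = 53.5.

53.5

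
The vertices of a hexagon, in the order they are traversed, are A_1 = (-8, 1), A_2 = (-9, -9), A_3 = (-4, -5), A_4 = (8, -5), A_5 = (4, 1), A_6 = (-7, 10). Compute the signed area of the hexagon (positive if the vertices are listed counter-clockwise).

149

Apply the shoelace (surveyor's) formula: 2A = Σ (x_i·y_{i+1} − x_{i+1}·y_i), indices taken mod 6.
Σ = (81) + (9) + (60) + (28) + (47) + (73) = 298
Signed area = Σ/2 = 149 (positive ⇒ counter-clockwise traversal).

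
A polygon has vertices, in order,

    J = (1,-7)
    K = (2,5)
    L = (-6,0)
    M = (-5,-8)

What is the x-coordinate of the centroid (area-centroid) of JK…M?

-109/60

Apply Gauss's area formula. First the cross-terms c_i = x_i·y_{i+1} − x_{i+1}·y_i:
  19, 30, 48, 43  ⇒  2A = 140, A = 70.
Then Σ (x_i + x_{i+1})·c_i = -763, so x̄ = -763 / (6·70) = -109/60.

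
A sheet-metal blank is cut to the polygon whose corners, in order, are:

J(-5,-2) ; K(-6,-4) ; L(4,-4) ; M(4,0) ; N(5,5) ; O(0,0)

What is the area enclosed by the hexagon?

42

Apply Gauss's area formula: 2A = Σ (x_i·y_{i+1} − x_{i+1}·y_i), indices taken mod 6.
Σ = (8) + (40) + (16) + (20) + (0) + (0) = 84
Area = |Σ|/2 = 42.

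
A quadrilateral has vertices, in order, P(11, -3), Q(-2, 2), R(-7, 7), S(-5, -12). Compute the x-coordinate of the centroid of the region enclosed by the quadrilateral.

Apply the shoelace formula. First the cross-terms c_i = x_i·y_{i+1} − x_{i+1}·y_i:
  16, 0, 119, 147  ⇒  2A = 282, A = 141.
Then Σ (x_i + x_{i+1})·c_i = -402, so x̄ = -402 / (6·141) = -67/141.

-67/141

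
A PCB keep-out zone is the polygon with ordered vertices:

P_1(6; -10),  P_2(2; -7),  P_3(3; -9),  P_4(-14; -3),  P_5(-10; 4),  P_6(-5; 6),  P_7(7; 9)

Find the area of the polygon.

P_1→P_2: (6)(-7) − (2)(-10) = -22
P_2→P_3: (2)(-9) − (3)(-7) = 3
P_3→P_4: (3)(-3) − (-14)(-9) = -135
P_4→P_5: (-14)(4) − (-10)(-3) = -86
P_5→P_6: (-10)(6) − (-5)(4) = -40
P_6→P_7: (-5)(9) − (7)(6) = -87
P_7→P_1: (7)(-10) − (6)(9) = -124
Σ = -491
Area = |Σ|/2 = 245.5.

245.5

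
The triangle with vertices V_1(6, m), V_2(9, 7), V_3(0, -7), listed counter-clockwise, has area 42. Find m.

-7

Write out the shoelace sum; only the two edges meeting at V_1 involve m:
2·Area = [(0·m − 6·(-7)) + (6·7 − 9·m)] + -63
       = -9·m + 21 = 84
⇒ m = -7.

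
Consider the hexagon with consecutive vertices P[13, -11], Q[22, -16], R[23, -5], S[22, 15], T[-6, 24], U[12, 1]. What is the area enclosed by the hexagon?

Σ = (34) + (258) + (455) + (618) + (-294) + (-145) = 926
Area = |Σ|/2 = 463.

463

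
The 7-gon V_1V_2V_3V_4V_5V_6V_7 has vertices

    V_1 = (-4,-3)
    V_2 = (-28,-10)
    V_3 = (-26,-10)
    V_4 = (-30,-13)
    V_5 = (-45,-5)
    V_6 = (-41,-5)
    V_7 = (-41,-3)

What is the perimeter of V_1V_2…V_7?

|V_1V_2| = √((-24)² + (-7)²) = √625 = 25
|V_2V_3| = √((2)² + (0)²) = √4 = 2
|V_3V_4| = √((-4)² + (-3)²) = √25 = 5
|V_4V_5| = √((-15)² + (8)²) = √289 = 17
|V_5V_6| = √((4)² + (0)²) = √16 = 4
|V_6V_7| = √((0)² + (2)²) = √4 = 2
|V_7V_1| = √((37)² + (0)²) = √1369 = 37
Perimeter = 25 + 2 + 5 + 17 + 4 + 2 + 37 = 92.

92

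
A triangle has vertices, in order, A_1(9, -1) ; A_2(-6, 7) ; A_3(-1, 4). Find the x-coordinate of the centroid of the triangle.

Apply the surveyor's formula. First the cross-terms c_i = x_i·y_{i+1} − x_{i+1}·y_i:
  57, -17, -35  ⇒  2A = 5, A = 2.5.
Then Σ (x_i + x_{i+1})·c_i = 10, so x̄ = 10 / (6·2.5) = 2/3.

2/3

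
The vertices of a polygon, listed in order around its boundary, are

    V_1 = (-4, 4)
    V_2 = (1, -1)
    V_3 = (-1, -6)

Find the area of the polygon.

Σ = (0) + (-7) + (-28) = -35
Area = |Σ|/2 = 17.5.

17.5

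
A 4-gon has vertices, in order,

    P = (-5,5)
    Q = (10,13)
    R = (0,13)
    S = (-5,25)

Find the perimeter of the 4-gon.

60

|PQ| = √((15)² + (8)²) = √289 = 17
|QR| = √((-10)² + (0)²) = √100 = 10
|RS| = √((-5)² + (12)²) = √169 = 13
|SP| = √((0)² + (-20)²) = √400 = 20
Perimeter = 17 + 10 + 13 + 20 = 60.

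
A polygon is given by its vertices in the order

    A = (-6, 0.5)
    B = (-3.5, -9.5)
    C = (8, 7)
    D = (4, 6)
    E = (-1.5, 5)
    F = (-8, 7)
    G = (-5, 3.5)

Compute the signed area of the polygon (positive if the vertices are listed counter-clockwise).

Apply the shoelace (surveyor's) formula: 2A = Σ (x_i·y_{i+1} − x_{i+1}·y_i), indices taken mod 7.
Σ = (58.75) + (51.5) + (20) + (29) + (29.5) + (7) + (18.5) = 214.25
Signed area = Σ/2 = 107.125 (positive ⇒ counter-clockwise traversal).

107.125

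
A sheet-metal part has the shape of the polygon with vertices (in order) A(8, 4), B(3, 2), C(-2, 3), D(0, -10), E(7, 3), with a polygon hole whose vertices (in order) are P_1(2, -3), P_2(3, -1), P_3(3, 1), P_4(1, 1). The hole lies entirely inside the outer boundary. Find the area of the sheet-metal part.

Outer boundary:
Σ = (4) + (13) + (20) + (70) + (4) = 111
Area = |Σ|/2 = 55.5.
Hole:
Σ = (7) + (6) + (2) + (-5) = 10
Area = |Σ|/2 = 5.
Net area = 55.5 − 5 = 50.5.

50.5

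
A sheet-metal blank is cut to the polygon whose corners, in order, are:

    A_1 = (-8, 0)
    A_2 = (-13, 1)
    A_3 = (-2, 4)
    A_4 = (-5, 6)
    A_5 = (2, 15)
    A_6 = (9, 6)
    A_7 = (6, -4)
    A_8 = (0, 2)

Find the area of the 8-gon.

152

Apply the shoelace formula: 2A = Σ (x_i·y_{i+1} − x_{i+1}·y_i), indices taken mod 8.
Σ = (-8) + (-50) + (8) + (-87) + (-123) + (-72) + (12) + (16) = -304
Area = |Σ|/2 = 152.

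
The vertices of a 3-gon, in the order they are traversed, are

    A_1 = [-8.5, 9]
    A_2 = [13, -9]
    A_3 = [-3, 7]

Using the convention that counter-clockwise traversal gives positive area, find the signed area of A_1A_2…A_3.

28

Cross-terms: -40.5, 64, 32.5  ⇒  Σ = 56
Signed area = Σ/2 = 28 (positive ⇒ counter-clockwise traversal).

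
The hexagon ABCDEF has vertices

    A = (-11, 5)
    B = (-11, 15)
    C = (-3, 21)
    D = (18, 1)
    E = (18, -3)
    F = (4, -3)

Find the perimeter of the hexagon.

84

|AB| = √((0)² + (10)²) = √100 = 10
|BC| = √((8)² + (6)²) = √100 = 10
|CD| = √((21)² + (-20)²) = √841 = 29
|DE| = √((0)² + (-4)²) = √16 = 4
|EF| = √((-14)² + (0)²) = √196 = 14
|FA| = √((-15)² + (8)²) = √289 = 17
Perimeter = 10 + 10 + 29 + 4 + 14 + 17 = 84.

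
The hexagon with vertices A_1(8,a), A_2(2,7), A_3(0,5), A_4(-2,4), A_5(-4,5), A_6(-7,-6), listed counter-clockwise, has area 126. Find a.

The doubled signed area Σ (x_i y_{i+1} − x_{i+1} y_i) is linear in a.
With a=0 it equals 189; the coefficient of a is -9 (from the two edges through A_1).
So -9·a + 189 = 2·126 = 252 ⇒ a = -7.

-7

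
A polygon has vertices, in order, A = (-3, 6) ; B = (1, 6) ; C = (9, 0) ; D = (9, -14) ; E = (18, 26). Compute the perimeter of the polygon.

98

|AB| = √((4)² + (0)²) = √16 = 4
|BC| = √((8)² + (-6)²) = √100 = 10
|CD| = √((0)² + (-14)²) = √196 = 14
|DE| = √((9)² + (40)²) = √1681 = 41
|EA| = √((-21)² + (-20)²) = √841 = 29
Perimeter = 4 + 10 + 14 + 41 + 29 = 98.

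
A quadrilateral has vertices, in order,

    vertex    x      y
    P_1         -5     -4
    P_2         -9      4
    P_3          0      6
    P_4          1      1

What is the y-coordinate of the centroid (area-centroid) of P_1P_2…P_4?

Apply the surveyor's formula. First the cross-terms c_i = x_i·y_{i+1} − x_{i+1}·y_i:
  -56, -54, -6, 1  ⇒  2A = -115, A = -57.5.
Then Σ (y_i + y_{i+1})·c_i = -585, so ȳ = -585 / (6·(-57.5)) = 39/23.

39/23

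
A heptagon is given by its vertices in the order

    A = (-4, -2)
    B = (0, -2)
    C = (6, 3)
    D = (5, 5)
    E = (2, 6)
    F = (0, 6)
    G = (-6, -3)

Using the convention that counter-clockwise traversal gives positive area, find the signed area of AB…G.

51.5

Apply the shoelace (surveyor's) formula: 2A = Σ (x_i·y_{i+1} − x_{i+1}·y_i), indices taken mod 7.
Σ = (8) + (12) + (15) + (20) + (12) + (36) + (0) = 103
Signed area = Σ/2 = 51.5 (positive ⇒ counter-clockwise traversal).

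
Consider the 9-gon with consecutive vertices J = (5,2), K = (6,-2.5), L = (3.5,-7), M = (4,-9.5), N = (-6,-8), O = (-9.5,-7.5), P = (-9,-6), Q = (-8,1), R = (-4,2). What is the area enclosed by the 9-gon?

Apply Gauss's area formula: 2A = Σ (x_i·y_{i+1} − x_{i+1}·y_i), indices taken mod 9.
Σ = (-24.5) + (-33.25) + (-5.25) + (-89) + (-31) + (-10.5) + (-57) + (-12) + (-18) = -280.5
Area = |Σ|/2 = 140.25.

140.25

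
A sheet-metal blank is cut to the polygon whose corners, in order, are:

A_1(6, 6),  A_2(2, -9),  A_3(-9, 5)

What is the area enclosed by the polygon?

110.5

A_1→A_2: (6)(-9) − (2)(6) = -66
A_2→A_3: (2)(5) − (-9)(-9) = -71
A_3→A_1: (-9)(6) − (6)(5) = -84
Σ = -221
Area = |Σ|/2 = 110.5.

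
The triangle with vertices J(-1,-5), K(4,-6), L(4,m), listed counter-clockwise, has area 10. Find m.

-2

Write out the shoelace sum; only the two edges meeting at L involve m:
2·Area = [(4·m − 4·(-6)) + (4·(-5) − (-1)·m)] + 26
       = 5·m + 30 = 20
⇒ m = -2.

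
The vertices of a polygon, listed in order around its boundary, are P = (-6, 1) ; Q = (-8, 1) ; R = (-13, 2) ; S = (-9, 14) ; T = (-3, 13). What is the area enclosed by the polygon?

82.5

Apply the shoelace (surveyor's) formula: 2A = Σ (x_i·y_{i+1} − x_{i+1}·y_i), indices taken mod 5.
Σ = (2) + (-3) + (-164) + (-75) + (75) = -165
Area = |Σ|/2 = 82.5.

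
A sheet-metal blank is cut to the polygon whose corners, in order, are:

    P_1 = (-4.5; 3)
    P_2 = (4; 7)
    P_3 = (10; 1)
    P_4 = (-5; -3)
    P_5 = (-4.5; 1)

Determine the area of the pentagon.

Apply the shoelace formula: 2A = Σ (x_i·y_{i+1} − x_{i+1}·y_i), indices taken mod 5.
Σ = (-43.5) + (-66) + (-25) + (-18.5) + (-9) = -162
Area = |Σ|/2 = 81.

81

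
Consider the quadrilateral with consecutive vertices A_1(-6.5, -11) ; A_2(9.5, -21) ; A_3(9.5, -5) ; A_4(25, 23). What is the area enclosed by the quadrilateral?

305.5

Apply the surveyor's formula: 2A = Σ (x_i·y_{i+1} − x_{i+1}·y_i), indices taken mod 4.
Σ = (241) + (152) + (343.5) + (-125.5) = 611
Area = |Σ|/2 = 305.5.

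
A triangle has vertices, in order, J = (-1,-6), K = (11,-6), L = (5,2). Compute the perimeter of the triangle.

|JK| = √((12)² + (0)²) = √144 = 12
|KL| = √((-6)² + (8)²) = √100 = 10
|LJ| = √((-6)² + (-8)²) = √100 = 10
Perimeter = 12 + 10 + 10 = 32.

32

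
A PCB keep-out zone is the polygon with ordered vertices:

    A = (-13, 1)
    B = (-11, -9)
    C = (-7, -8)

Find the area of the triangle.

Apply the shoelace formula: 2A = Σ (x_i·y_{i+1} − x_{i+1}·y_i), indices taken mod 3.
A→B: (-13)(-9) − (-11)(1) = 128
B→C: (-11)(-8) − (-7)(-9) = 25
C→A: (-7)(1) − (-13)(-8) = -111
Σ = 42
Area = |Σ|/2 = 21.

21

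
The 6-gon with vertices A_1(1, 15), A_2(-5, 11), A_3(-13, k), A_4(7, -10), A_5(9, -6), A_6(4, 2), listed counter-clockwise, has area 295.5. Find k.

-7

Write out the shoelace sum; only the two edges meeting at A_3 involve k:
2·Area = [((-5)·k − (-13)·11) + ((-13)·(-10) − 7·k)] + 234
       = -12·k + 507 = 591
⇒ k = -7.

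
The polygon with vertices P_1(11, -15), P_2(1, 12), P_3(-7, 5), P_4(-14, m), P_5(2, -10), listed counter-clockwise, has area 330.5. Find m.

-15

The doubled signed area Σ (x_i y_{i+1} − x_{i+1} y_i) is linear in m.
With m=0 it equals 526; the coefficient of m is -9 (from the two edges through P_4).
So -9·m + 526 = 2·330.5 = 661 ⇒ m = -15.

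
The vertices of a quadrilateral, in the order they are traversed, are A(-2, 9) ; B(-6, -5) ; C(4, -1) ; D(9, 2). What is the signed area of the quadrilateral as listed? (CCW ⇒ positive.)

96

Apply the surveyor's formula: 2A = Σ (x_i·y_{i+1} − x_{i+1}·y_i), indices taken mod 4.
Cross-terms: 64, 26, 17, 85  ⇒  Σ = 192
Signed area = Σ/2 = 96 (positive ⇒ counter-clockwise traversal).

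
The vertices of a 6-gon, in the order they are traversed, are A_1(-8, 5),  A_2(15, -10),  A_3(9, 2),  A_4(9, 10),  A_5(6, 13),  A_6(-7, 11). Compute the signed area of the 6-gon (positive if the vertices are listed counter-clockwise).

Apply the shoelace (surveyor's) formula: 2A = Σ (x_i·y_{i+1} − x_{i+1}·y_i), indices taken mod 6.
Σ = (5) + (120) + (72) + (57) + (157) + (53) = 464
Signed area = Σ/2 = 232 (positive ⇒ counter-clockwise traversal).

232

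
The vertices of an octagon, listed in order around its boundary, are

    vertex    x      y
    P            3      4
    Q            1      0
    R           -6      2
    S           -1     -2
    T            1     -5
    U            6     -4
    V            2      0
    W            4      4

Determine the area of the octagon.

32.5

Σ = (-4) + (2) + (14) + (7) + (26) + (8) + (8) + (4) = 65
Area = |Σ|/2 = 32.5.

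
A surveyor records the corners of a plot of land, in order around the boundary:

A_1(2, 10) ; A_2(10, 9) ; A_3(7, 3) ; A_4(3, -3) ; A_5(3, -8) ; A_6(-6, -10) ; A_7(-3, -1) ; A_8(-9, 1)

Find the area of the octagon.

183

Apply the shoelace (surveyor's) formula: 2A = Σ (x_i·y_{i+1} − x_{i+1}·y_i), indices taken mod 8.
Σ = (-82) + (-33) + (-30) + (-15) + (-78) + (-24) + (-12) + (-92) = -366
Area = |Σ|/2 = 183.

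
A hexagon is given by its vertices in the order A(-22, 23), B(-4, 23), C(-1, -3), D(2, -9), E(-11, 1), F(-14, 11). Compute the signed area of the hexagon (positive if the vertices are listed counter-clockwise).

-324

Cross-terms: -414, 35, 15, -97, -107, -80  ⇒  Σ = -648
Signed area = Σ/2 = -324 (negative ⇒ clockwise traversal).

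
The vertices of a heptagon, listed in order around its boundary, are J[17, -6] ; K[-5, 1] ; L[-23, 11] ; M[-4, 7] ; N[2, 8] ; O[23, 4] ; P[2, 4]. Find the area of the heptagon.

190

Apply the shoelace (surveyor's) formula: 2A = Σ (x_i·y_{i+1} − x_{i+1}·y_i), indices taken mod 7.
Σ = (-13) + (-32) + (-117) + (-46) + (-176) + (84) + (-80) = -380
Area = |Σ|/2 = 190.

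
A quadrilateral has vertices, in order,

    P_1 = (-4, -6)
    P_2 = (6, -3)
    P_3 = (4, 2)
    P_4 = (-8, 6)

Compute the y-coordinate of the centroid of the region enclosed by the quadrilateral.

Apply the shoelace formula. First the cross-terms c_i = x_i·y_{i+1} − x_{i+1}·y_i:
  48, 24, 40, 72  ⇒  2A = 184, A = 92.
Then Σ (y_i + y_{i+1})·c_i = -136, so ȳ = -136 / (6·92) = -17/69.

-17/69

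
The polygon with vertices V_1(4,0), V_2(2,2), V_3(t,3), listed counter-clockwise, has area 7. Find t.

-6

The doubled signed area Σ (x_i y_{i+1} − x_{i+1} y_i) is linear in t.
With t=0 it equals 2; the coefficient of t is -2 (from the two edges through V_3).
So -2·t + 2 = 2·7 = 14 ⇒ t = -6.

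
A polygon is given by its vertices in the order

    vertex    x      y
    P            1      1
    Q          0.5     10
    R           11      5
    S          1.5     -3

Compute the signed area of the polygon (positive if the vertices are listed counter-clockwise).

-67

P→Q: (1)(10) − (0.5)(1) = 9.5
Q→R: (0.5)(5) − (11)(10) = -107.5
R→S: (11)(-3) − (1.5)(5) = -40.5
S→P: (1.5)(1) − (1)(-3) = 4.5
Σ = -134
Signed area = Σ/2 = -67 (negative ⇒ clockwise traversal).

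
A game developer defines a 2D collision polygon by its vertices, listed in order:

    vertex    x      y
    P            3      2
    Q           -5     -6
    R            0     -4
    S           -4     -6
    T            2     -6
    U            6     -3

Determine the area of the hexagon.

41.5

Apply the surveyor's formula: 2A = Σ (x_i·y_{i+1} − x_{i+1}·y_i), indices taken mod 6.
P→Q: (3)(-6) − (-5)(2) = -8
Q→R: (-5)(-4) − (0)(-6) = 20
R→S: (0)(-6) − (-4)(-4) = -16
S→T: (-4)(-6) − (2)(-6) = 36
T→U: (2)(-3) − (6)(-6) = 30
U→P: (6)(2) − (3)(-3) = 21
Σ = 83
Area = |Σ|/2 = 41.5.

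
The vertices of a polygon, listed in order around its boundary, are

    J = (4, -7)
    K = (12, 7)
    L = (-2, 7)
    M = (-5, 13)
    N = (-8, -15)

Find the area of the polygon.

257

Apply the shoelace formula: 2A = Σ (x_i·y_{i+1} − x_{i+1}·y_i), indices taken mod 5.
Σ = (112) + (98) + (9) + (179) + (116) = 514
Area = |Σ|/2 = 257.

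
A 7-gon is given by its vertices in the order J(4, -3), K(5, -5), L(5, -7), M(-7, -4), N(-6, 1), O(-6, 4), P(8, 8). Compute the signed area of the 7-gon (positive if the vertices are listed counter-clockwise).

-134.5

Σ = (-5) + (-10) + (-69) + (-31) + (-18) + (-80) + (-56) = -269
Signed area = Σ/2 = -134.5 (negative ⇒ clockwise traversal).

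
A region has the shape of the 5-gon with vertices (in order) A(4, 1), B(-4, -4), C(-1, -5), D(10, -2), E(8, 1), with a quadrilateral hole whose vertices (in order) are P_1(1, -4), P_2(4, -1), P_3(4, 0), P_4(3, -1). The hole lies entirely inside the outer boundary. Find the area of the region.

41

Outer boundary:
Σ = (-12) + (16) + (52) + (26) + (4) = 86
Area = |Σ|/2 = 43.
Hole:
Σ = (15) + (4) + (-4) + (-11) = 4
Area = |Σ|/2 = 2.
Net area = 43 − 2 = 41.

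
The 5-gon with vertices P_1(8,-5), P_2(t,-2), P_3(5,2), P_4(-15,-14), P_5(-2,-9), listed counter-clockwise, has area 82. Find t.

Write out the shoelace sum; only the two edges meeting at P_2 involve t:
2·Area = [(8·(-2) − t·(-5)) + (t·2 − 5·(-2))] + 149
       = 7·t + 143 = 164
⇒ t = 3.

3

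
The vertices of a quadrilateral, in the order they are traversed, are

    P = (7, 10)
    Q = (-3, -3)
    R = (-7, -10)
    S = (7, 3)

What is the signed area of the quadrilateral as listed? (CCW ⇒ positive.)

Apply the surveyor's formula: 2A = Σ (x_i·y_{i+1} − x_{i+1}·y_i), indices taken mod 4.
Σ = (9) + (9) + (49) + (49) = 116
Signed area = Σ/2 = 58 (positive ⇒ counter-clockwise traversal).

58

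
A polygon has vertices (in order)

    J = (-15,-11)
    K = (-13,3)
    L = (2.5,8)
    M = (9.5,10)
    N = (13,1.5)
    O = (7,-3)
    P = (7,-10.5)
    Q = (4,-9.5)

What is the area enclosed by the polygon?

389.625

J→K: (-15)(3) − (-13)(-11) = -188
K→L: (-13)(8) − (2.5)(3) = -111.5
L→M: (2.5)(10) − (9.5)(8) = -51
M→N: (9.5)(1.5) − (13)(10) = -115.75
N→O: (13)(-3) − (7)(1.5) = -49.5
O→P: (7)(-10.5) − (7)(-3) = -52.5
P→Q: (7)(-9.5) − (4)(-10.5) = -24.5
Q→J: (4)(-11) − (-15)(-9.5) = -186.5
Σ = -779.25
Area = |Σ|/2 = 389.625.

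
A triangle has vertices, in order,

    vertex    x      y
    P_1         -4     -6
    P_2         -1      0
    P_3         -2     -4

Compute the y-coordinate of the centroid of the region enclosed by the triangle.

-10/3

Apply the shoelace formula. First the cross-terms c_i = x_i·y_{i+1} − x_{i+1}·y_i:
  -6, 4, -4  ⇒  2A = -6, A = -3.
Then Σ (y_i + y_{i+1})·c_i = 60, so ȳ = 60 / (6·(-3)) = -10/3.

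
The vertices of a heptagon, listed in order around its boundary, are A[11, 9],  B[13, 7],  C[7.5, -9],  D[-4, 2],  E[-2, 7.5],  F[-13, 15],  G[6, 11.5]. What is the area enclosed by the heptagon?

250.5

A→B: (11)(7) − (13)(9) = -40
B→C: (13)(-9) − (7.5)(7) = -169.5
C→D: (7.5)(2) − (-4)(-9) = -21
D→E: (-4)(7.5) − (-2)(2) = -26
E→F: (-2)(15) − (-13)(7.5) = 67.5
F→G: (-13)(11.5) − (6)(15) = -239.5
G→A: (6)(9) − (11)(11.5) = -72.5
Σ = -501
Area = |Σ|/2 = 250.5.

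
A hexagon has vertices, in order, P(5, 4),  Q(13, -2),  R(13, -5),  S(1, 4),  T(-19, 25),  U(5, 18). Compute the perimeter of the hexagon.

96

|PQ| = √((8)² + (-6)²) = √100 = 10
|QR| = √((0)² + (-3)²) = √9 = 3
|RS| = √((-12)² + (9)²) = √225 = 15
|ST| = √((-20)² + (21)²) = √841 = 29
|TU| = √((24)² + (-7)²) = √625 = 25
|UP| = √((0)² + (-14)²) = √196 = 14
Perimeter = 10 + 3 + 15 + 29 + 25 + 14 = 96.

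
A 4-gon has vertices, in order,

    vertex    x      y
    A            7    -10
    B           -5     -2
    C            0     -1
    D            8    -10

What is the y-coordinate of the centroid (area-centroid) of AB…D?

-865/183

Apply Gauss's area formula. First the cross-terms c_i = x_i·y_{i+1} − x_{i+1}·y_i:
  -64, 5, 8, -10  ⇒  2A = -61, A = -30.5.
Then Σ (y_i + y_{i+1})·c_i = 865, so ȳ = 865 / (6·(-30.5)) = -865/183.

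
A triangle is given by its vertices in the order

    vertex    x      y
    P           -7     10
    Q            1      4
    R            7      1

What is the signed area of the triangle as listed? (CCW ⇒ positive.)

6

Σ = (-38) + (-27) + (77) = 12
Signed area = Σ/2 = 6 (positive ⇒ counter-clockwise traversal).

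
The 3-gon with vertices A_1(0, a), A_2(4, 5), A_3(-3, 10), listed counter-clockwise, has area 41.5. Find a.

-4

The doubled signed area Σ (x_i y_{i+1} − x_{i+1} y_i) is linear in a.
With a=0 it equals 55; the coefficient of a is -7 (from the two edges through A_1).
So -7·a + 55 = 2·41.5 = 83 ⇒ a = -4.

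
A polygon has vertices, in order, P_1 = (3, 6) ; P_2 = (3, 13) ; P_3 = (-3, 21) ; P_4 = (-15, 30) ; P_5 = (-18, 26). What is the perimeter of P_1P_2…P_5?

66

|P_1P_2| = √((0)² + (7)²) = √49 = 7
|P_2P_3| = √((-6)² + (8)²) = √100 = 10
|P_3P_4| = √((-12)² + (9)²) = √225 = 15
|P_4P_5| = √((-3)² + (-4)²) = √25 = 5
|P_5P_1| = √((21)² + (-20)²) = √841 = 29
Perimeter = 7 + 10 + 15 + 5 + 29 = 66.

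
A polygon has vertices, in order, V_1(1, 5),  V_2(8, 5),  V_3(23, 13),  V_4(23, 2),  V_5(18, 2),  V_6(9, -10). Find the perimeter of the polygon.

72

|V_1V_2| = √((7)² + (0)²) = √49 = 7
|V_2V_3| = √((15)² + (8)²) = √289 = 17
|V_3V_4| = √((0)² + (-11)²) = √121 = 11
|V_4V_5| = √((-5)² + (0)²) = √25 = 5
|V_5V_6| = √((-9)² + (-12)²) = √225 = 15
|V_6V_1| = √((-8)² + (15)²) = √289 = 17
Perimeter = 7 + 17 + 11 + 5 + 15 + 17 = 72.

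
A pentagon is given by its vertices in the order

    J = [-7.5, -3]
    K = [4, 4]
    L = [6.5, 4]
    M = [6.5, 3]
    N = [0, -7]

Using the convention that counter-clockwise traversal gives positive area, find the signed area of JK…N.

Σ = (-18) + (-10) + (-6.5) + (-45.5) + (-52.5) = -132.5
Signed area = Σ/2 = -66.25 (negative ⇒ clockwise traversal).

-66.25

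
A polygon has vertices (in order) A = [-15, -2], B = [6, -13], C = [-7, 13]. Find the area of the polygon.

Apply Gauss's area formula: 2A = Σ (x_i·y_{i+1} − x_{i+1}·y_i), indices taken mod 3.
Σ = (207) + (-13) + (209) = 403
Area = |Σ|/2 = 201.5.

201.5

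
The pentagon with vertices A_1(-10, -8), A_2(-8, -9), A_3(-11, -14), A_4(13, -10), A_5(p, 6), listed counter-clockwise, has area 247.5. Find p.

The doubled signed area Σ (x_i y_{i+1} − x_{i+1} y_i) is linear in p.
With p=0 it equals 469; the coefficient of p is 2 (from the two edges through A_5).
So 2·p + 469 = 2·247.5 = 495 ⇒ p = 13.

13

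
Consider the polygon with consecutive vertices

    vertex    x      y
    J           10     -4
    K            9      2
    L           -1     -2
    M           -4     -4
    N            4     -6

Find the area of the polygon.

Apply Gauss's area formula: 2A = Σ (x_i·y_{i+1} − x_{i+1}·y_i), indices taken mod 5.
Σ = (56) + (-16) + (-4) + (40) + (44) = 120
Area = |Σ|/2 = 60.

60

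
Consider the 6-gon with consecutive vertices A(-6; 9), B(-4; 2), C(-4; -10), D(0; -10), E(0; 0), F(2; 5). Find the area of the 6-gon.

80

Apply the shoelace (surveyor's) formula: 2A = Σ (x_i·y_{i+1} − x_{i+1}·y_i), indices taken mod 6.
Cross-terms: 24, 48, 40, 0, 0, 48  ⇒  Σ = 160
Area = |Σ|/2 = 80.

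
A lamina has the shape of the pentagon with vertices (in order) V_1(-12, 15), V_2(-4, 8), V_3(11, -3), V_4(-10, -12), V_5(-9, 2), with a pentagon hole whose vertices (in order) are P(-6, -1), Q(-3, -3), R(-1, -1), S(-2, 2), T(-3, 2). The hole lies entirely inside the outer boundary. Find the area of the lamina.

Outer boundary:
Apply the shoelace (surveyor's) formula: 2A = Σ (x_i·y_{i+1} − x_{i+1}·y_i), indices taken mod 5.
V_1→V_2: (-12)(8) − (-4)(15) = -36
V_2→V_3: (-4)(-3) − (11)(8) = -76
V_3→V_4: (11)(-12) − (-10)(-3) = -162
V_4→V_5: (-10)(2) − (-9)(-12) = -128
V_5→V_1: (-9)(15) − (-12)(2) = -111
Σ = -513
Area = |Σ|/2 = 256.5.
Hole:
Apply the surveyor's formula: 2A = Σ (x_i·y_{i+1} − x_{i+1}·y_i), indices taken mod 5.
Cross-terms: 15, 0, -4, 2, 15  ⇒  Σ = 28
Area = |Σ|/2 = 14.
Net area = 256.5 − 14 = 242.5.

242.5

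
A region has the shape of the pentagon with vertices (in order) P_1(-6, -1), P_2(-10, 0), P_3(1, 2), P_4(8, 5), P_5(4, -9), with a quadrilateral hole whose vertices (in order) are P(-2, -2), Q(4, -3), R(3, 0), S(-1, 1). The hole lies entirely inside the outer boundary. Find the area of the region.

80.5

Outer boundary:
P_1→P_2: (-6)(0) − (-10)(-1) = -10
P_2→P_3: (-10)(2) − (1)(0) = -20
P_3→P_4: (1)(5) − (8)(2) = -11
P_4→P_5: (8)(-9) − (4)(5) = -92
P_5→P_1: (4)(-1) − (-6)(-9) = -58
Σ = -191
Area = |Σ|/2 = 95.5.
Hole:
Apply the surveyor's formula: 2A = Σ (x_i·y_{i+1} − x_{i+1}·y_i), indices taken mod 4.
Cross-terms: 14, 9, 3, 4  ⇒  Σ = 30
Area = |Σ|/2 = 15.
Net area = 95.5 − 15 = 80.5.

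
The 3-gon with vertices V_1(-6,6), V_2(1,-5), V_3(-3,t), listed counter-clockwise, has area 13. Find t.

The doubled signed area Σ (x_i y_{i+1} − x_{i+1} y_i) is linear in t.
With t=0 it equals -9; the coefficient of t is 7 (from the two edges through V_3).
So 7·t + -9 = 2·13 = 26 ⇒ t = 5.

5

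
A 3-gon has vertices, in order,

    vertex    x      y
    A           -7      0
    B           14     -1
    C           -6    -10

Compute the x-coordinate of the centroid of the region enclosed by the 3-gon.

Apply the shoelace formula. First the cross-terms c_i = x_i·y_{i+1} − x_{i+1}·y_i:
  7, -146, -70  ⇒  2A = -209, A = -104.5.
Then Σ (x_i + x_{i+1})·c_i = -209, so x̄ = -209 / (6·(-104.5)) = 1/3.

1/3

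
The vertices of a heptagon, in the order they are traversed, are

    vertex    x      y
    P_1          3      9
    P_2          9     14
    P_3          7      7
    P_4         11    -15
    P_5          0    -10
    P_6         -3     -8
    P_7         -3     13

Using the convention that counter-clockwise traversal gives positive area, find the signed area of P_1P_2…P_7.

-262.5

Σ = (-39) + (-35) + (-182) + (-110) + (-30) + (-63) + (-66) = -525
Signed area = Σ/2 = -262.5 (negative ⇒ clockwise traversal).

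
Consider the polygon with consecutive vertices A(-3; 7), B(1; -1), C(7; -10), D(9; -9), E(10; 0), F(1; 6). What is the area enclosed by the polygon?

Apply the surveyor's formula: 2A = Σ (x_i·y_{i+1} − x_{i+1}·y_i), indices taken mod 6.
Σ = (-4) + (-3) + (27) + (90) + (60) + (25) = 195
Area = |Σ|/2 = 97.5.

97.5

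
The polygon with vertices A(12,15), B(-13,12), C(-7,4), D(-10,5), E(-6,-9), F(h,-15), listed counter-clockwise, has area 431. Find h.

The doubled signed area Σ (x_i y_{i+1} − x_{i+1} y_i) is linear in h.
With h=0 it equals 766; the coefficient of h is 24 (from the two edges through F).
So 24·h + 766 = 2·431 = 862 ⇒ h = 4.

4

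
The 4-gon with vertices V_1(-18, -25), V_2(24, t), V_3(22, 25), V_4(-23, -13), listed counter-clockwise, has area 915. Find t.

0

Write out the shoelace sum; only the two edges meeting at V_2 involve t:
2·Area = [((-18)·t − 24·(-25)) + (24·25 − 22·t)] + 630
       = -40·t + 1830 = 1830
⇒ t = 0.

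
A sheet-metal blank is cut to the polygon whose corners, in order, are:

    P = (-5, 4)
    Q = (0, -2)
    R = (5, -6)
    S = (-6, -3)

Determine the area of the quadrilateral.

Apply the shoelace (surveyor's) formula: 2A = Σ (x_i·y_{i+1} − x_{i+1}·y_i), indices taken mod 4.
Σ = (10) + (10) + (-51) + (-39) = -70
Area = |Σ|/2 = 35.

35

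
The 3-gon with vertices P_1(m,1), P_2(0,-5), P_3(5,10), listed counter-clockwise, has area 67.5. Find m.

The doubled signed area Σ (x_i y_{i+1} − x_{i+1} y_i) is linear in m.
With m=0 it equals 30; the coefficient of m is -15 (from the two edges through P_1).
So -15·m + 30 = 2·67.5 = 135 ⇒ m = -7.

-7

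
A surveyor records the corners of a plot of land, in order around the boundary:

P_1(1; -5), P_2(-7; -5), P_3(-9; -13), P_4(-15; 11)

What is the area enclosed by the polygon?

Σ = (-40) + (46) + (-294) + (64) = -224
Area = |Σ|/2 = 112.

112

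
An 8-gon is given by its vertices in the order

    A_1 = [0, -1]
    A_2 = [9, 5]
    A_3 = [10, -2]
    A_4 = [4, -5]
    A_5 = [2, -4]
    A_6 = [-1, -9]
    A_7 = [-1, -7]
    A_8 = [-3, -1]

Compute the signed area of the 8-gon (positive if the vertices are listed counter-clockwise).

-74

Apply the shoelace formula: 2A = Σ (x_i·y_{i+1} − x_{i+1}·y_i), indices taken mod 8.
A_1→A_2: (0)(5) − (9)(-1) = 9
A_2→A_3: (9)(-2) − (10)(5) = -68
A_3→A_4: (10)(-5) − (4)(-2) = -42
A_4→A_5: (4)(-4) − (2)(-5) = -6
A_5→A_6: (2)(-9) − (-1)(-4) = -22
A_6→A_7: (-1)(-7) − (-1)(-9) = -2
A_7→A_8: (-1)(-1) − (-3)(-7) = -20
A_8→A_1: (-3)(-1) − (0)(-1) = 3
Σ = -148
Signed area = Σ/2 = -74 (negative ⇒ clockwise traversal).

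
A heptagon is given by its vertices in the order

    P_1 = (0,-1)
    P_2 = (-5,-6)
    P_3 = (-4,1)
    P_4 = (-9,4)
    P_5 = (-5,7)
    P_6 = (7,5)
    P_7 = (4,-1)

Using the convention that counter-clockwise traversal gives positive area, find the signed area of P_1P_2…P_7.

-94.5

Apply the shoelace formula: 2A = Σ (x_i·y_{i+1} − x_{i+1}·y_i), indices taken mod 7.
Σ = (-5) + (-29) + (-7) + (-43) + (-74) + (-27) + (-4) = -189
Signed area = Σ/2 = -94.5 (negative ⇒ clockwise traversal).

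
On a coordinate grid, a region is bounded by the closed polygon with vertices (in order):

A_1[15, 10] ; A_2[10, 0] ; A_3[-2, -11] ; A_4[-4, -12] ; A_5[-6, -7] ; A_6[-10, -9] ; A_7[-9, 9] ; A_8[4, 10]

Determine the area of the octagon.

Σ = (-100) + (-110) + (-20) + (-44) + (-16) + (-171) + (-126) + (-110) = -697
Area = |Σ|/2 = 348.5.

348.5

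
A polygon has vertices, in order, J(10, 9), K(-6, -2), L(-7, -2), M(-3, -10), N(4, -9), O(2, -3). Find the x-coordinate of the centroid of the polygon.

Apply Gauss's area formula. First the cross-terms c_i = x_i·y_{i+1} − x_{i+1}·y_i:
  34, -2, 64, 67, 6, 48  ⇒  2A = 217, A = 108.5.
Then Σ (x_i + x_{i+1})·c_i = 201, so x̄ = 201 / (6·108.5) = 67/217.

67/217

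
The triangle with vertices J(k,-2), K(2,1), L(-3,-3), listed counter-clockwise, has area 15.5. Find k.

6

Write out the shoelace sum; only the two edges meeting at J involve k:
2·Area = [((-3)·(-2) − k·(-3)) + (k·1 − 2·(-2))] + -3
       = 4·k + 7 = 31
⇒ k = 6.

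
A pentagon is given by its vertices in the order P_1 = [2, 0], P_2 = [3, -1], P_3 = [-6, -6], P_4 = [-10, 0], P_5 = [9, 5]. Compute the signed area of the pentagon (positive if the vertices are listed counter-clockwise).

P_1→P_2: (2)(-1) − (3)(0) = -2
P_2→P_3: (3)(-6) − (-6)(-1) = -24
P_3→P_4: (-6)(0) − (-10)(-6) = -60
P_4→P_5: (-10)(5) − (9)(0) = -50
P_5→P_1: (9)(0) − (2)(5) = -10
Σ = -146
Signed area = Σ/2 = -73 (negative ⇒ clockwise traversal).

-73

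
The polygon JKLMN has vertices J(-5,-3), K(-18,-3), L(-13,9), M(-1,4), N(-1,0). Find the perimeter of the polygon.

48

|JK| = √((-13)² + (0)²) = √169 = 13
|KL| = √((5)² + (12)²) = √169 = 13
|LM| = √((12)² + (-5)²) = √169 = 13
|MN| = √((0)² + (-4)²) = √16 = 4
|NJ| = √((-4)² + (-3)²) = √25 = 5
Perimeter = 13 + 13 + 13 + 4 + 5 = 48.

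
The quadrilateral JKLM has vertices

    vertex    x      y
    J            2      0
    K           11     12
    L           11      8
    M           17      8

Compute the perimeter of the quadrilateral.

|JK| = √((9)² + (12)²) = √225 = 15
|KL| = √((0)² + (-4)²) = √16 = 4
|LM| = √((6)² + (0)²) = √36 = 6
|MJ| = √((-15)² + (-8)²) = √289 = 17
Perimeter = 15 + 4 + 6 + 17 = 42.

42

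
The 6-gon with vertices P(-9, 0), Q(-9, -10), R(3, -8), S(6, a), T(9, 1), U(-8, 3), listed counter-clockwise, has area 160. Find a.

-2

Write out the shoelace sum; only the two edges meeting at S involve a:
2·Area = [(3·a − 6·(-8)) + (6·1 − 9·a)] + 254
       = -6·a + 308 = 320
⇒ a = -2.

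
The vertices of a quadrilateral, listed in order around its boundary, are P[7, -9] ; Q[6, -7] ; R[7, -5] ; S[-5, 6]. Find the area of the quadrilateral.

Apply the surveyor's formula: 2A = Σ (x_i·y_{i+1} − x_{i+1}·y_i), indices taken mod 4.
Σ = (5) + (19) + (17) + (3) = 44
Area = |Σ|/2 = 22.

22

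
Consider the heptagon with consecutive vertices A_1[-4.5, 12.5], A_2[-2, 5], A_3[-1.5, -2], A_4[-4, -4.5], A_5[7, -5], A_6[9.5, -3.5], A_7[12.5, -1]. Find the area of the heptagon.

Apply the shoelace (surveyor's) formula: 2A = Σ (x_i·y_{i+1} − x_{i+1}·y_i), indices taken mod 7.
Cross-terms: 2.5, 11.5, -1.25, 51.5, 23, 34.25, 151.75  ⇒  Σ = 273.25
Area = |Σ|/2 = 136.625.

136.625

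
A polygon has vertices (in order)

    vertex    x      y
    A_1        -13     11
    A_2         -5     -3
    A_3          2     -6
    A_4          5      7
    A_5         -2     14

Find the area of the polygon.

Σ = (94) + (36) + (44) + (84) + (160) = 418
Area = |Σ|/2 = 209.

209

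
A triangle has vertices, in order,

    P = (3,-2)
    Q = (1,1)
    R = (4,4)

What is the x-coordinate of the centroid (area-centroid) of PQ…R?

8/3

Apply the shoelace formula. First the cross-terms c_i = x_i·y_{i+1} − x_{i+1}·y_i:
  5, 0, -20  ⇒  2A = -15, A = -7.5.
Then Σ (x_i + x_{i+1})·c_i = -120, so x̄ = -120 / (6·(-7.5)) = 8/3.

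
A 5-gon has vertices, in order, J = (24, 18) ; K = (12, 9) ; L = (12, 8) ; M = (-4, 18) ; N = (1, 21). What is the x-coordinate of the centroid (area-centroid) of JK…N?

Apply the shoelace formula. First the cross-terms c_i = x_i·y_{i+1} − x_{i+1}·y_i:
  0, -12, 248, -102, -486  ⇒  2A = -352, A = -176.
Then Σ (x_i + x_{i+1})·c_i = -10148, so x̄ = -10148 / (6·(-176)) = 2537/264.

2537/264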